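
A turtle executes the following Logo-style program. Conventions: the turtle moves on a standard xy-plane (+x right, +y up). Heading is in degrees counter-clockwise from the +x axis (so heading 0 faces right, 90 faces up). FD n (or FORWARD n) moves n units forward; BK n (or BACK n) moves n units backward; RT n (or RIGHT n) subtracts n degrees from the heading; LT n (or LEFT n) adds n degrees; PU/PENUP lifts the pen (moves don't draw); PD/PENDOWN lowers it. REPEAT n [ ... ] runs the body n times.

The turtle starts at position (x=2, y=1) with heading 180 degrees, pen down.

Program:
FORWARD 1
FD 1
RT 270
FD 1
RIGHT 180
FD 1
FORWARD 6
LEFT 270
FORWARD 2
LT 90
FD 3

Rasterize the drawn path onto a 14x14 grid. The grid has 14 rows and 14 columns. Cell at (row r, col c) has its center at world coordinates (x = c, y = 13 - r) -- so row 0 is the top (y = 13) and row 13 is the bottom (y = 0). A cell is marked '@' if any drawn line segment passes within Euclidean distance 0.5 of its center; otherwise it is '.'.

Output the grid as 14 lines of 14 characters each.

Segment 0: (2,1) -> (1,1)
Segment 1: (1,1) -> (0,1)
Segment 2: (0,1) -> (0,0)
Segment 3: (0,0) -> (-0,1)
Segment 4: (-0,1) -> (-0,7)
Segment 5: (-0,7) -> (2,7)
Segment 6: (2,7) -> (2,10)

Answer: ..............
..............
..............
..@...........
..@...........
..@...........
@@@...........
@.............
@.............
@.............
@.............
@.............
@@@...........
@.............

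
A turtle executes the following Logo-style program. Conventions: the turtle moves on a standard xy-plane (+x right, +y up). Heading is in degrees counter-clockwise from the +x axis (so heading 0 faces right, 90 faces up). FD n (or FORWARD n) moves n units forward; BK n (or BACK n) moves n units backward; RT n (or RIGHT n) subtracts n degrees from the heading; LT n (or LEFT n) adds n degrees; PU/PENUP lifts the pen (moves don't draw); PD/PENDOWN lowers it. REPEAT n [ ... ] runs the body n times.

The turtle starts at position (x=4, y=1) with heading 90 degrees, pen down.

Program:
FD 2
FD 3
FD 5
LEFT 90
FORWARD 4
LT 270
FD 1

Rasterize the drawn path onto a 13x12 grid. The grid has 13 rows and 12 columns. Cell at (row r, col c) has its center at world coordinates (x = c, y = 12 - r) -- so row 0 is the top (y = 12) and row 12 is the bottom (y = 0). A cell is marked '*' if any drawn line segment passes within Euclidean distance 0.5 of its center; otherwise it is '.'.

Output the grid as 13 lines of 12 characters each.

Answer: *...........
*****.......
....*.......
....*.......
....*.......
....*.......
....*.......
....*.......
....*.......
....*.......
....*.......
....*.......
............

Derivation:
Segment 0: (4,1) -> (4,3)
Segment 1: (4,3) -> (4,6)
Segment 2: (4,6) -> (4,11)
Segment 3: (4,11) -> (0,11)
Segment 4: (0,11) -> (0,12)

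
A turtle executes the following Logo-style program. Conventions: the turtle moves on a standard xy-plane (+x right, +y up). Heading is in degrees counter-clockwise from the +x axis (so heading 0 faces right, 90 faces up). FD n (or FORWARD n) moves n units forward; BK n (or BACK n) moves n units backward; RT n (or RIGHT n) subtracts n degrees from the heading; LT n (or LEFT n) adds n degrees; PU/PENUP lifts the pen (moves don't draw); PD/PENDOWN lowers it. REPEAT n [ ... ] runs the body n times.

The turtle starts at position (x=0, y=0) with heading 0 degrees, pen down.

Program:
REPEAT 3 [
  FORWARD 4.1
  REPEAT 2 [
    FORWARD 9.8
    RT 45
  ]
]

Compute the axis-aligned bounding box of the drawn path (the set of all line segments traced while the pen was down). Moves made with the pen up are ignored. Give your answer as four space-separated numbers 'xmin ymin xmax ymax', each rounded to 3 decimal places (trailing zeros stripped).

Executing turtle program step by step:
Start: pos=(0,0), heading=0, pen down
REPEAT 3 [
  -- iteration 1/3 --
  FD 4.1: (0,0) -> (4.1,0) [heading=0, draw]
  REPEAT 2 [
    -- iteration 1/2 --
    FD 9.8: (4.1,0) -> (13.9,0) [heading=0, draw]
    RT 45: heading 0 -> 315
    -- iteration 2/2 --
    FD 9.8: (13.9,0) -> (20.83,-6.93) [heading=315, draw]
    RT 45: heading 315 -> 270
  ]
  -- iteration 2/3 --
  FD 4.1: (20.83,-6.93) -> (20.83,-11.03) [heading=270, draw]
  REPEAT 2 [
    -- iteration 1/2 --
    FD 9.8: (20.83,-11.03) -> (20.83,-20.83) [heading=270, draw]
    RT 45: heading 270 -> 225
    -- iteration 2/2 --
    FD 9.8: (20.83,-20.83) -> (13.9,-27.759) [heading=225, draw]
    RT 45: heading 225 -> 180
  ]
  -- iteration 3/3 --
  FD 4.1: (13.9,-27.759) -> (9.8,-27.759) [heading=180, draw]
  REPEAT 2 [
    -- iteration 1/2 --
    FD 9.8: (9.8,-27.759) -> (0,-27.759) [heading=180, draw]
    RT 45: heading 180 -> 135
    -- iteration 2/2 --
    FD 9.8: (0,-27.759) -> (-6.93,-20.83) [heading=135, draw]
    RT 45: heading 135 -> 90
  ]
]
Final: pos=(-6.93,-20.83), heading=90, 9 segment(s) drawn

Segment endpoints: x in {-6.93, 0, 0, 4.1, 9.8, 13.9, 13.9, 20.83}, y in {-27.759, -20.83, -11.03, -6.93, 0}
xmin=-6.93, ymin=-27.759, xmax=20.83, ymax=0

Answer: -6.93 -27.759 20.83 0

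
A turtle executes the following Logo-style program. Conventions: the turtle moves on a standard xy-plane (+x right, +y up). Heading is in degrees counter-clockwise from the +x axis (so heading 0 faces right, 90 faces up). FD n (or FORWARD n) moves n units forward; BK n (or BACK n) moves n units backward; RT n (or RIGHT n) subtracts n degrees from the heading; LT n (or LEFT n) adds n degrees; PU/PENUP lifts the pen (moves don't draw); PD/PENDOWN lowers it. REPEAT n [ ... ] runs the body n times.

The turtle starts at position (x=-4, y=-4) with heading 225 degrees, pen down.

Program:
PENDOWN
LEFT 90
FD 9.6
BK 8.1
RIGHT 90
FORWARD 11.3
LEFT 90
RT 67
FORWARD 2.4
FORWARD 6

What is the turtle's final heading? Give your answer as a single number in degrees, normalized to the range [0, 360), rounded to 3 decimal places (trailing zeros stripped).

Executing turtle program step by step:
Start: pos=(-4,-4), heading=225, pen down
PD: pen down
LT 90: heading 225 -> 315
FD 9.6: (-4,-4) -> (2.788,-10.788) [heading=315, draw]
BK 8.1: (2.788,-10.788) -> (-2.939,-5.061) [heading=315, draw]
RT 90: heading 315 -> 225
FD 11.3: (-2.939,-5.061) -> (-10.93,-13.051) [heading=225, draw]
LT 90: heading 225 -> 315
RT 67: heading 315 -> 248
FD 2.4: (-10.93,-13.051) -> (-11.829,-15.276) [heading=248, draw]
FD 6: (-11.829,-15.276) -> (-14.076,-20.839) [heading=248, draw]
Final: pos=(-14.076,-20.839), heading=248, 5 segment(s) drawn

Answer: 248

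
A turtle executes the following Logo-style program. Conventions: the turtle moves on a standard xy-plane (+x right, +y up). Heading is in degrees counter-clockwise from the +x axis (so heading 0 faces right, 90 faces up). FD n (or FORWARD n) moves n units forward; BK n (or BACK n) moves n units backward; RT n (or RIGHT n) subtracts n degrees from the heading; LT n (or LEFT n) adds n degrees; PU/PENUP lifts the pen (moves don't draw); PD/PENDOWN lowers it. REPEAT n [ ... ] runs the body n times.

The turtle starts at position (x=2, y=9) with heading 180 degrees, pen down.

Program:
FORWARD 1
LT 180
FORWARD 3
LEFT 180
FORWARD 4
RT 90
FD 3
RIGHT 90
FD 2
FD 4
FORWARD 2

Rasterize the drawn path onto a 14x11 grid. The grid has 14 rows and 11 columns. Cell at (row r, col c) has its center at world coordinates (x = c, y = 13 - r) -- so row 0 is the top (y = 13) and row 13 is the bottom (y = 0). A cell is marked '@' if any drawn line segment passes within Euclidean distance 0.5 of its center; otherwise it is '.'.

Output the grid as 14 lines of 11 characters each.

Segment 0: (2,9) -> (1,9)
Segment 1: (1,9) -> (4,9)
Segment 2: (4,9) -> (0,9)
Segment 3: (0,9) -> (0,12)
Segment 4: (0,12) -> (2,12)
Segment 5: (2,12) -> (6,12)
Segment 6: (6,12) -> (8,12)

Answer: ...........
@@@@@@@@@..
@..........
@..........
@@@@@......
...........
...........
...........
...........
...........
...........
...........
...........
...........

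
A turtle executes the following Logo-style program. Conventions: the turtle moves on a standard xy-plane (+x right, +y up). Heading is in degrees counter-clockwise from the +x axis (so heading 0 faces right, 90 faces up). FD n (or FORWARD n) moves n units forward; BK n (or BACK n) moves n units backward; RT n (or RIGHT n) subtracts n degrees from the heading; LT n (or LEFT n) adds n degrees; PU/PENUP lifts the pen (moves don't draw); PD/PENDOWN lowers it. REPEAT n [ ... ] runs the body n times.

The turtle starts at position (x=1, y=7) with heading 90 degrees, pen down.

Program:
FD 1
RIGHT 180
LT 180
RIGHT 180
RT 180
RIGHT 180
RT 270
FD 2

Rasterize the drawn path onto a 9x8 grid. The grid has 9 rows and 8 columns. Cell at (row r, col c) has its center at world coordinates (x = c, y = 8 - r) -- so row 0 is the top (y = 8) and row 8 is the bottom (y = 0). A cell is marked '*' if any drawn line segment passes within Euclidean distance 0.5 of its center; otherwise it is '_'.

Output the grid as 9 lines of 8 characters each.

Segment 0: (1,7) -> (1,8)
Segment 1: (1,8) -> (3,8)

Answer: _***____
_*______
________
________
________
________
________
________
________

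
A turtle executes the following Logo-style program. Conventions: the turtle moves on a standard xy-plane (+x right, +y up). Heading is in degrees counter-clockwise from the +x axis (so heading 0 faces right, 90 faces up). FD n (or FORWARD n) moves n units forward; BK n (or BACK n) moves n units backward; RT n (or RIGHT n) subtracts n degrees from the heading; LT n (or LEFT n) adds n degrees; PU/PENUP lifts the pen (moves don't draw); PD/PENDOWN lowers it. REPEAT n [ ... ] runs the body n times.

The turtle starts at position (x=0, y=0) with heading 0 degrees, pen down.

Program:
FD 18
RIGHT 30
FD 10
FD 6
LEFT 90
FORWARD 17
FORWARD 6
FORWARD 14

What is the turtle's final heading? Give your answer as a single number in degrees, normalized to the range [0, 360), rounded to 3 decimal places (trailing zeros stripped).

Executing turtle program step by step:
Start: pos=(0,0), heading=0, pen down
FD 18: (0,0) -> (18,0) [heading=0, draw]
RT 30: heading 0 -> 330
FD 10: (18,0) -> (26.66,-5) [heading=330, draw]
FD 6: (26.66,-5) -> (31.856,-8) [heading=330, draw]
LT 90: heading 330 -> 60
FD 17: (31.856,-8) -> (40.356,6.722) [heading=60, draw]
FD 6: (40.356,6.722) -> (43.356,11.919) [heading=60, draw]
FD 14: (43.356,11.919) -> (50.356,24.043) [heading=60, draw]
Final: pos=(50.356,24.043), heading=60, 6 segment(s) drawn

Answer: 60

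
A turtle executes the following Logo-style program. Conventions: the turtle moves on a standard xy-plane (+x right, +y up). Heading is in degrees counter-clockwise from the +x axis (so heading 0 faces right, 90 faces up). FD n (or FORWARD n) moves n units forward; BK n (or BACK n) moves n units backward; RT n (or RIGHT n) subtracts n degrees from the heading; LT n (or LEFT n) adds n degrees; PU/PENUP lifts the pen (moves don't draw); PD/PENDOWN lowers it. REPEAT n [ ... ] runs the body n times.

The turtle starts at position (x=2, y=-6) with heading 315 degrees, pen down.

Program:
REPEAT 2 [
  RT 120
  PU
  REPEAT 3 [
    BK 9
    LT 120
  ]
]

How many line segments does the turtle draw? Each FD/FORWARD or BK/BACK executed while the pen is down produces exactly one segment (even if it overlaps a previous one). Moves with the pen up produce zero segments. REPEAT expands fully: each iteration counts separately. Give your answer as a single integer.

Executing turtle program step by step:
Start: pos=(2,-6), heading=315, pen down
REPEAT 2 [
  -- iteration 1/2 --
  RT 120: heading 315 -> 195
  PU: pen up
  REPEAT 3 [
    -- iteration 1/3 --
    BK 9: (2,-6) -> (10.693,-3.671) [heading=195, move]
    LT 120: heading 195 -> 315
    -- iteration 2/3 --
    BK 9: (10.693,-3.671) -> (4.329,2.693) [heading=315, move]
    LT 120: heading 315 -> 75
    -- iteration 3/3 --
    BK 9: (4.329,2.693) -> (2,-6) [heading=75, move]
    LT 120: heading 75 -> 195
  ]
  -- iteration 2/2 --
  RT 120: heading 195 -> 75
  PU: pen up
  REPEAT 3 [
    -- iteration 1/3 --
    BK 9: (2,-6) -> (-0.329,-14.693) [heading=75, move]
    LT 120: heading 75 -> 195
    -- iteration 2/3 --
    BK 9: (-0.329,-14.693) -> (8.364,-12.364) [heading=195, move]
    LT 120: heading 195 -> 315
    -- iteration 3/3 --
    BK 9: (8.364,-12.364) -> (2,-6) [heading=315, move]
    LT 120: heading 315 -> 75
  ]
]
Final: pos=(2,-6), heading=75, 0 segment(s) drawn
Segments drawn: 0

Answer: 0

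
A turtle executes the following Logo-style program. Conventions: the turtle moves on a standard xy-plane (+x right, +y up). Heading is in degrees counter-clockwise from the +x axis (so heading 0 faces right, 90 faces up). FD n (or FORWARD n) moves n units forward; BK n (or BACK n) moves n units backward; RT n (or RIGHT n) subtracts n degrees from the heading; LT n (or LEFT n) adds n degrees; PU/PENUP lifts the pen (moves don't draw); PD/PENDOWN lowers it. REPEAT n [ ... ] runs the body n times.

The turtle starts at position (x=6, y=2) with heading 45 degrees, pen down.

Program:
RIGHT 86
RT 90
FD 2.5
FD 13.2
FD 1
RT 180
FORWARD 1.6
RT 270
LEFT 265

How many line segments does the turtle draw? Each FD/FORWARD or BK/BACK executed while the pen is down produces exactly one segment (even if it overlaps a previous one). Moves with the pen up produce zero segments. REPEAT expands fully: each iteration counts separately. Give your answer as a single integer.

Answer: 4

Derivation:
Executing turtle program step by step:
Start: pos=(6,2), heading=45, pen down
RT 86: heading 45 -> 319
RT 90: heading 319 -> 229
FD 2.5: (6,2) -> (4.36,0.113) [heading=229, draw]
FD 13.2: (4.36,0.113) -> (-4.3,-9.849) [heading=229, draw]
FD 1: (-4.3,-9.849) -> (-4.956,-10.604) [heading=229, draw]
RT 180: heading 229 -> 49
FD 1.6: (-4.956,-10.604) -> (-3.906,-9.396) [heading=49, draw]
RT 270: heading 49 -> 139
LT 265: heading 139 -> 44
Final: pos=(-3.906,-9.396), heading=44, 4 segment(s) drawn
Segments drawn: 4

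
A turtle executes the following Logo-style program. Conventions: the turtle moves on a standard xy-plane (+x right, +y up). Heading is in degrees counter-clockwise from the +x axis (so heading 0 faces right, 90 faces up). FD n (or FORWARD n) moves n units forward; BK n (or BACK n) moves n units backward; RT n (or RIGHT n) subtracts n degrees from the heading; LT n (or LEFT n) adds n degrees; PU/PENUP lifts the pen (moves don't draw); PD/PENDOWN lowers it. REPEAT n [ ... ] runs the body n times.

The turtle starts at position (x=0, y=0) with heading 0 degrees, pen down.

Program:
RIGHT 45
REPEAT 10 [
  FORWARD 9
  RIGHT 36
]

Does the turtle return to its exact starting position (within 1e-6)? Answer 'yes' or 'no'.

Answer: yes

Derivation:
Executing turtle program step by step:
Start: pos=(0,0), heading=0, pen down
RT 45: heading 0 -> 315
REPEAT 10 [
  -- iteration 1/10 --
  FD 9: (0,0) -> (6.364,-6.364) [heading=315, draw]
  RT 36: heading 315 -> 279
  -- iteration 2/10 --
  FD 9: (6.364,-6.364) -> (7.772,-15.253) [heading=279, draw]
  RT 36: heading 279 -> 243
  -- iteration 3/10 --
  FD 9: (7.772,-15.253) -> (3.686,-23.272) [heading=243, draw]
  RT 36: heading 243 -> 207
  -- iteration 4/10 --
  FD 9: (3.686,-23.272) -> (-4.333,-27.358) [heading=207, draw]
  RT 36: heading 207 -> 171
  -- iteration 5/10 --
  FD 9: (-4.333,-27.358) -> (-13.222,-25.95) [heading=171, draw]
  RT 36: heading 171 -> 135
  -- iteration 6/10 --
  FD 9: (-13.222,-25.95) -> (-19.586,-19.586) [heading=135, draw]
  RT 36: heading 135 -> 99
  -- iteration 7/10 --
  FD 9: (-19.586,-19.586) -> (-20.994,-10.697) [heading=99, draw]
  RT 36: heading 99 -> 63
  -- iteration 8/10 --
  FD 9: (-20.994,-10.697) -> (-16.908,-2.678) [heading=63, draw]
  RT 36: heading 63 -> 27
  -- iteration 9/10 --
  FD 9: (-16.908,-2.678) -> (-8.889,1.408) [heading=27, draw]
  RT 36: heading 27 -> 351
  -- iteration 10/10 --
  FD 9: (-8.889,1.408) -> (0,0) [heading=351, draw]
  RT 36: heading 351 -> 315
]
Final: pos=(0,0), heading=315, 10 segment(s) drawn

Start position: (0, 0)
Final position: (0, 0)
Distance = 0; < 1e-6 -> CLOSED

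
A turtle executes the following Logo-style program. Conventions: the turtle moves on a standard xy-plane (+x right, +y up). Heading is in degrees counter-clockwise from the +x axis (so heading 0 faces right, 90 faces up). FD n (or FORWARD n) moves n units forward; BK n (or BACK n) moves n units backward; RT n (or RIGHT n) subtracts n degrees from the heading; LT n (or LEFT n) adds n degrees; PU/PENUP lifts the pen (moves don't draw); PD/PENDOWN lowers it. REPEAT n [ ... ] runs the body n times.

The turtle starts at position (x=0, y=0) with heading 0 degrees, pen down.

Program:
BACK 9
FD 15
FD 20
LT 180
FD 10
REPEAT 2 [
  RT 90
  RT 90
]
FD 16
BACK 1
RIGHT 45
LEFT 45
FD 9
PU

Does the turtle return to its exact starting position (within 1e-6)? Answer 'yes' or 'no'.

Executing turtle program step by step:
Start: pos=(0,0), heading=0, pen down
BK 9: (0,0) -> (-9,0) [heading=0, draw]
FD 15: (-9,0) -> (6,0) [heading=0, draw]
FD 20: (6,0) -> (26,0) [heading=0, draw]
LT 180: heading 0 -> 180
FD 10: (26,0) -> (16,0) [heading=180, draw]
REPEAT 2 [
  -- iteration 1/2 --
  RT 90: heading 180 -> 90
  RT 90: heading 90 -> 0
  -- iteration 2/2 --
  RT 90: heading 0 -> 270
  RT 90: heading 270 -> 180
]
FD 16: (16,0) -> (0,0) [heading=180, draw]
BK 1: (0,0) -> (1,0) [heading=180, draw]
RT 45: heading 180 -> 135
LT 45: heading 135 -> 180
FD 9: (1,0) -> (-8,0) [heading=180, draw]
PU: pen up
Final: pos=(-8,0), heading=180, 7 segment(s) drawn

Start position: (0, 0)
Final position: (-8, 0)
Distance = 8; >= 1e-6 -> NOT closed

Answer: no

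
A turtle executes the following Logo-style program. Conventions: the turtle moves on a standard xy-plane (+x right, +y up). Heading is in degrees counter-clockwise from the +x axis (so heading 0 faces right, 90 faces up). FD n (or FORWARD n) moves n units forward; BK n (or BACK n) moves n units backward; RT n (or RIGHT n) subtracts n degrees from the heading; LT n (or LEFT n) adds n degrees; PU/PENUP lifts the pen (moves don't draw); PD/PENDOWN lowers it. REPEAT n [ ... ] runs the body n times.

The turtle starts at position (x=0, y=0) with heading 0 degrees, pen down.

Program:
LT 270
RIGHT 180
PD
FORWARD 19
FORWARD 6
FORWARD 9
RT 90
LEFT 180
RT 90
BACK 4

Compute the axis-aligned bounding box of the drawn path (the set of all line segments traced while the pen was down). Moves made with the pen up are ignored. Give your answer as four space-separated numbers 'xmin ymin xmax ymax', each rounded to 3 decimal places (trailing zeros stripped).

Answer: 0 0 0 34

Derivation:
Executing turtle program step by step:
Start: pos=(0,0), heading=0, pen down
LT 270: heading 0 -> 270
RT 180: heading 270 -> 90
PD: pen down
FD 19: (0,0) -> (0,19) [heading=90, draw]
FD 6: (0,19) -> (0,25) [heading=90, draw]
FD 9: (0,25) -> (0,34) [heading=90, draw]
RT 90: heading 90 -> 0
LT 180: heading 0 -> 180
RT 90: heading 180 -> 90
BK 4: (0,34) -> (0,30) [heading=90, draw]
Final: pos=(0,30), heading=90, 4 segment(s) drawn

Segment endpoints: x in {0, 0, 0, 0, 0}, y in {0, 19, 25, 30, 34}
xmin=0, ymin=0, xmax=0, ymax=34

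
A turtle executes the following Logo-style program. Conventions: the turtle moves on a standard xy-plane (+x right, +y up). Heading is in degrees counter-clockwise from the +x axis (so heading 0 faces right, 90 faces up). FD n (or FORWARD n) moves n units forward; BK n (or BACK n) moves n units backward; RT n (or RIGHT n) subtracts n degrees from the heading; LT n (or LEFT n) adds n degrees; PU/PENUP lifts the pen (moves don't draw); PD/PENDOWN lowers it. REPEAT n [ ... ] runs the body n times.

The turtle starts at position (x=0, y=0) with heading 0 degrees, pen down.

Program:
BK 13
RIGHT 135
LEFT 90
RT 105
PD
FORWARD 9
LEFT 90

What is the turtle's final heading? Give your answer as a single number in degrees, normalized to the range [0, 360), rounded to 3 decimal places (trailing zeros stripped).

Executing turtle program step by step:
Start: pos=(0,0), heading=0, pen down
BK 13: (0,0) -> (-13,0) [heading=0, draw]
RT 135: heading 0 -> 225
LT 90: heading 225 -> 315
RT 105: heading 315 -> 210
PD: pen down
FD 9: (-13,0) -> (-20.794,-4.5) [heading=210, draw]
LT 90: heading 210 -> 300
Final: pos=(-20.794,-4.5), heading=300, 2 segment(s) drawn

Answer: 300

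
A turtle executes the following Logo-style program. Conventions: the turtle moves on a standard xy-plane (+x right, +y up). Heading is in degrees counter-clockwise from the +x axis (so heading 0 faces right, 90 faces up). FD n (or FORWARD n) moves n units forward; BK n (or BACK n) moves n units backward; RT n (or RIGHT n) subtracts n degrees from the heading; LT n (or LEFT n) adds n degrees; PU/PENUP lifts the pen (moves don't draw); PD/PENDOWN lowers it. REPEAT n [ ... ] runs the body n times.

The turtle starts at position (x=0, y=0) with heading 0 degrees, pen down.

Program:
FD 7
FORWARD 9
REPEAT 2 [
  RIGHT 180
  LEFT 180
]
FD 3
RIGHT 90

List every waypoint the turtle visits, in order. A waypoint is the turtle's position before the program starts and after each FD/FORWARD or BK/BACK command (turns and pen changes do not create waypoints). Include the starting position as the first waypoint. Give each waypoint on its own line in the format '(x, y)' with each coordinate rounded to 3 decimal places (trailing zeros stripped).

Executing turtle program step by step:
Start: pos=(0,0), heading=0, pen down
FD 7: (0,0) -> (7,0) [heading=0, draw]
FD 9: (7,0) -> (16,0) [heading=0, draw]
REPEAT 2 [
  -- iteration 1/2 --
  RT 180: heading 0 -> 180
  LT 180: heading 180 -> 0
  -- iteration 2/2 --
  RT 180: heading 0 -> 180
  LT 180: heading 180 -> 0
]
FD 3: (16,0) -> (19,0) [heading=0, draw]
RT 90: heading 0 -> 270
Final: pos=(19,0), heading=270, 3 segment(s) drawn
Waypoints (4 total):
(0, 0)
(7, 0)
(16, 0)
(19, 0)

Answer: (0, 0)
(7, 0)
(16, 0)
(19, 0)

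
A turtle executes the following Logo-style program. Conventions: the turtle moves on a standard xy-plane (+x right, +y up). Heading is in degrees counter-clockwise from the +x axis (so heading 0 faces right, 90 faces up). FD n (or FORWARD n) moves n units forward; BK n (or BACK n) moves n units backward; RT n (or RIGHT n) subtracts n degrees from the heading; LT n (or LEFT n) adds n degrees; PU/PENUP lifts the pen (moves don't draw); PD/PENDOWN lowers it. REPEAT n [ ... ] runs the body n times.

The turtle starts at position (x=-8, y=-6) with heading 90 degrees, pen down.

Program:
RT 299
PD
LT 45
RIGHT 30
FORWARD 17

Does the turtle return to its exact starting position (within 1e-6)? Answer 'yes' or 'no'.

Executing turtle program step by step:
Start: pos=(-8,-6), heading=90, pen down
RT 299: heading 90 -> 151
PD: pen down
LT 45: heading 151 -> 196
RT 30: heading 196 -> 166
FD 17: (-8,-6) -> (-24.495,-1.887) [heading=166, draw]
Final: pos=(-24.495,-1.887), heading=166, 1 segment(s) drawn

Start position: (-8, -6)
Final position: (-24.495, -1.887)
Distance = 17; >= 1e-6 -> NOT closed

Answer: no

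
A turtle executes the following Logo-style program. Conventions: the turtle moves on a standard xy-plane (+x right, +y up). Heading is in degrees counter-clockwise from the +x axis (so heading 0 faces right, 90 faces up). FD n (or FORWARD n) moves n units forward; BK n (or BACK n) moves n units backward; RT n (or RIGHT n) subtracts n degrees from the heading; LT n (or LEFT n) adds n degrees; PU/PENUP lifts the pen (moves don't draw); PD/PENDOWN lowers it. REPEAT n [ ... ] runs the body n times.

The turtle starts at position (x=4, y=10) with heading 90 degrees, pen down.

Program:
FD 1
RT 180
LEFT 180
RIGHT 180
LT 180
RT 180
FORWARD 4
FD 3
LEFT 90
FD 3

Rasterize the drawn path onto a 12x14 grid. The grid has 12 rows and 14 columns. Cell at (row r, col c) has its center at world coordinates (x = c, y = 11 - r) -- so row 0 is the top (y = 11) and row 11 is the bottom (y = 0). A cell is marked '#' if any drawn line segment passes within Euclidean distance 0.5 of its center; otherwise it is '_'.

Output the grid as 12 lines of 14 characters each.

Segment 0: (4,10) -> (4,11)
Segment 1: (4,11) -> (4,7)
Segment 2: (4,7) -> (4,4)
Segment 3: (4,4) -> (7,4)

Answer: ____#_________
____#_________
____#_________
____#_________
____#_________
____#_________
____#_________
____####______
______________
______________
______________
______________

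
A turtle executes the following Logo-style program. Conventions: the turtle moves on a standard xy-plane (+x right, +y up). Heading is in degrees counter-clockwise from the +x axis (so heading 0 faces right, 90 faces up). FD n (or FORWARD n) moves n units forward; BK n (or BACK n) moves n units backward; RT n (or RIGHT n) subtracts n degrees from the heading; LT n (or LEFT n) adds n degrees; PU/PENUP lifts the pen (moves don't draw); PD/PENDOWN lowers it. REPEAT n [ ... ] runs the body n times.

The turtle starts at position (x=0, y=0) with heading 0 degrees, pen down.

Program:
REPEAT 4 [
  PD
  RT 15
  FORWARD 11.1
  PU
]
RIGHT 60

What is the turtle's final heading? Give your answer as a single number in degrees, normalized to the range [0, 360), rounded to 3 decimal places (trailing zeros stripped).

Answer: 240

Derivation:
Executing turtle program step by step:
Start: pos=(0,0), heading=0, pen down
REPEAT 4 [
  -- iteration 1/4 --
  PD: pen down
  RT 15: heading 0 -> 345
  FD 11.1: (0,0) -> (10.722,-2.873) [heading=345, draw]
  PU: pen up
  -- iteration 2/4 --
  PD: pen down
  RT 15: heading 345 -> 330
  FD 11.1: (10.722,-2.873) -> (20.335,-8.423) [heading=330, draw]
  PU: pen up
  -- iteration 3/4 --
  PD: pen down
  RT 15: heading 330 -> 315
  FD 11.1: (20.335,-8.423) -> (28.184,-16.272) [heading=315, draw]
  PU: pen up
  -- iteration 4/4 --
  PD: pen down
  RT 15: heading 315 -> 300
  FD 11.1: (28.184,-16.272) -> (33.734,-25.885) [heading=300, draw]
  PU: pen up
]
RT 60: heading 300 -> 240
Final: pos=(33.734,-25.885), heading=240, 4 segment(s) drawn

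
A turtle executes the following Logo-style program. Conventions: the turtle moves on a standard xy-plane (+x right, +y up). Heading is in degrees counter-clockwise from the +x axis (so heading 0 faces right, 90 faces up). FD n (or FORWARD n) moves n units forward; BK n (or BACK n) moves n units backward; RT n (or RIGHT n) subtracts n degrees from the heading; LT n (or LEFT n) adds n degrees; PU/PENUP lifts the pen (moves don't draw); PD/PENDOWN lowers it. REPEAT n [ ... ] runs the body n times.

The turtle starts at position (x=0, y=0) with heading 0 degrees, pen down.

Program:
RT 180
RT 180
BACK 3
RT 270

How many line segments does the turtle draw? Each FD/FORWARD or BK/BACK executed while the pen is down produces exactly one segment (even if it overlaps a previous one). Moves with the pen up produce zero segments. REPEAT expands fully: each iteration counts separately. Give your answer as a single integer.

Answer: 1

Derivation:
Executing turtle program step by step:
Start: pos=(0,0), heading=0, pen down
RT 180: heading 0 -> 180
RT 180: heading 180 -> 0
BK 3: (0,0) -> (-3,0) [heading=0, draw]
RT 270: heading 0 -> 90
Final: pos=(-3,0), heading=90, 1 segment(s) drawn
Segments drawn: 1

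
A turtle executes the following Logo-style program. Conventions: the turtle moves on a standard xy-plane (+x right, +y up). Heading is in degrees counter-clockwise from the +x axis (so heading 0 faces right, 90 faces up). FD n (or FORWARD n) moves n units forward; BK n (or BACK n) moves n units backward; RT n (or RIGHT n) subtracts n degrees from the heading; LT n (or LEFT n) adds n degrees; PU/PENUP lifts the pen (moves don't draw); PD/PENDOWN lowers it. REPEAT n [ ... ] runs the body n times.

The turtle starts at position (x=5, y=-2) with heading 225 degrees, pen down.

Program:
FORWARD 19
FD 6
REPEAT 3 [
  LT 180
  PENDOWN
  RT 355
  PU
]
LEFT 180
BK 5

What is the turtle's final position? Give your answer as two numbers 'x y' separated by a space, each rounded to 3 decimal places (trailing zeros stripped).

Answer: -10.178 -15.348

Derivation:
Executing turtle program step by step:
Start: pos=(5,-2), heading=225, pen down
FD 19: (5,-2) -> (-8.435,-15.435) [heading=225, draw]
FD 6: (-8.435,-15.435) -> (-12.678,-19.678) [heading=225, draw]
REPEAT 3 [
  -- iteration 1/3 --
  LT 180: heading 225 -> 45
  PD: pen down
  RT 355: heading 45 -> 50
  PU: pen up
  -- iteration 2/3 --
  LT 180: heading 50 -> 230
  PD: pen down
  RT 355: heading 230 -> 235
  PU: pen up
  -- iteration 3/3 --
  LT 180: heading 235 -> 55
  PD: pen down
  RT 355: heading 55 -> 60
  PU: pen up
]
LT 180: heading 60 -> 240
BK 5: (-12.678,-19.678) -> (-10.178,-15.348) [heading=240, move]
Final: pos=(-10.178,-15.348), heading=240, 2 segment(s) drawn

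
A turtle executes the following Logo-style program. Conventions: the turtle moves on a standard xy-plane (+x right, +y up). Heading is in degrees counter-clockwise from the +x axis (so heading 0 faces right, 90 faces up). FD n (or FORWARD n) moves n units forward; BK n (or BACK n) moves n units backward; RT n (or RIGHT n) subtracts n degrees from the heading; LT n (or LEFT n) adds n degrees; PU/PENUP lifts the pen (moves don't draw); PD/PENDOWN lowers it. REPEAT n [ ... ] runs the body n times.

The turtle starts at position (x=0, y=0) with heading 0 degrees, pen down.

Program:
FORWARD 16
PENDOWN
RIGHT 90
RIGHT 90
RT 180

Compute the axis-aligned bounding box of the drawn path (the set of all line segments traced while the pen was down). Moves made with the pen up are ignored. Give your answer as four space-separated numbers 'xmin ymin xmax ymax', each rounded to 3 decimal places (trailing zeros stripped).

Answer: 0 0 16 0

Derivation:
Executing turtle program step by step:
Start: pos=(0,0), heading=0, pen down
FD 16: (0,0) -> (16,0) [heading=0, draw]
PD: pen down
RT 90: heading 0 -> 270
RT 90: heading 270 -> 180
RT 180: heading 180 -> 0
Final: pos=(16,0), heading=0, 1 segment(s) drawn

Segment endpoints: x in {0, 16}, y in {0}
xmin=0, ymin=0, xmax=16, ymax=0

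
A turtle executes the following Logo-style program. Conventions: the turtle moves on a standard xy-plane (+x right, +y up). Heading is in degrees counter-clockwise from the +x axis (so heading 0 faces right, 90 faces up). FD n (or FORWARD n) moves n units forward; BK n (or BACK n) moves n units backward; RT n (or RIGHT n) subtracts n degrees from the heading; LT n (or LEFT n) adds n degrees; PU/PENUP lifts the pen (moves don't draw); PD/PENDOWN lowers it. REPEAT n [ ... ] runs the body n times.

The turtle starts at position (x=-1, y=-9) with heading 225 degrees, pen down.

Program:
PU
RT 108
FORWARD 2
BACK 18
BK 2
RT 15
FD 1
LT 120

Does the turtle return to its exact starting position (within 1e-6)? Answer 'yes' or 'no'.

Executing turtle program step by step:
Start: pos=(-1,-9), heading=225, pen down
PU: pen up
RT 108: heading 225 -> 117
FD 2: (-1,-9) -> (-1.908,-7.218) [heading=117, move]
BK 18: (-1.908,-7.218) -> (6.264,-23.256) [heading=117, move]
BK 2: (6.264,-23.256) -> (7.172,-25.038) [heading=117, move]
RT 15: heading 117 -> 102
FD 1: (7.172,-25.038) -> (6.964,-24.06) [heading=102, move]
LT 120: heading 102 -> 222
Final: pos=(6.964,-24.06), heading=222, 0 segment(s) drawn

Start position: (-1, -9)
Final position: (6.964, -24.06)
Distance = 17.036; >= 1e-6 -> NOT closed

Answer: no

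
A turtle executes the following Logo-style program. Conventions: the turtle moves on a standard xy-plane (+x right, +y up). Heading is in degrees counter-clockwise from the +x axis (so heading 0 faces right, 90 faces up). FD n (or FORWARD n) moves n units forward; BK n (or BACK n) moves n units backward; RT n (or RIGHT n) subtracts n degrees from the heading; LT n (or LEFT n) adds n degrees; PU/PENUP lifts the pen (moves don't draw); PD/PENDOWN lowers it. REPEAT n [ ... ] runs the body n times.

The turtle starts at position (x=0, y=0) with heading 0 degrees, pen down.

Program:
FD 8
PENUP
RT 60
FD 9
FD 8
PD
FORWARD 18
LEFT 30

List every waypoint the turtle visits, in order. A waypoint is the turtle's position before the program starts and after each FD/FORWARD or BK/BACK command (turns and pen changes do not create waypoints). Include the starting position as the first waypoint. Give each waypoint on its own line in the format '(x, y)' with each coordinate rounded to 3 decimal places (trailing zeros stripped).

Answer: (0, 0)
(8, 0)
(12.5, -7.794)
(16.5, -14.722)
(25.5, -30.311)

Derivation:
Executing turtle program step by step:
Start: pos=(0,0), heading=0, pen down
FD 8: (0,0) -> (8,0) [heading=0, draw]
PU: pen up
RT 60: heading 0 -> 300
FD 9: (8,0) -> (12.5,-7.794) [heading=300, move]
FD 8: (12.5,-7.794) -> (16.5,-14.722) [heading=300, move]
PD: pen down
FD 18: (16.5,-14.722) -> (25.5,-30.311) [heading=300, draw]
LT 30: heading 300 -> 330
Final: pos=(25.5,-30.311), heading=330, 2 segment(s) drawn
Waypoints (5 total):
(0, 0)
(8, 0)
(12.5, -7.794)
(16.5, -14.722)
(25.5, -30.311)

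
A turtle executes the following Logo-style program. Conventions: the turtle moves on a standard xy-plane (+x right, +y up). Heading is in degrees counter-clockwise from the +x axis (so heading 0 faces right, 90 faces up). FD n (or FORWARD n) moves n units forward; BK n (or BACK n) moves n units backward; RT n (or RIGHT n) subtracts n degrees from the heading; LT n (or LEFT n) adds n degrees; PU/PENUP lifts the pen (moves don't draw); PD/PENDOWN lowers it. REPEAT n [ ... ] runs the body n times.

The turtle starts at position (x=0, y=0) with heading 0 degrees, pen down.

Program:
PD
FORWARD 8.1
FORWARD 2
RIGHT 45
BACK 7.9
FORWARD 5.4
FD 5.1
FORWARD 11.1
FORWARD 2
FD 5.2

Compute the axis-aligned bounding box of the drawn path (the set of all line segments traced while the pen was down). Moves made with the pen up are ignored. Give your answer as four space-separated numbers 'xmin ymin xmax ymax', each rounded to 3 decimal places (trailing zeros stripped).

Answer: 0 -14.779 24.879 5.586

Derivation:
Executing turtle program step by step:
Start: pos=(0,0), heading=0, pen down
PD: pen down
FD 8.1: (0,0) -> (8.1,0) [heading=0, draw]
FD 2: (8.1,0) -> (10.1,0) [heading=0, draw]
RT 45: heading 0 -> 315
BK 7.9: (10.1,0) -> (4.514,5.586) [heading=315, draw]
FD 5.4: (4.514,5.586) -> (8.332,1.768) [heading=315, draw]
FD 5.1: (8.332,1.768) -> (11.938,-1.838) [heading=315, draw]
FD 11.1: (11.938,-1.838) -> (19.787,-9.687) [heading=315, draw]
FD 2: (19.787,-9.687) -> (21.202,-11.102) [heading=315, draw]
FD 5.2: (21.202,-11.102) -> (24.879,-14.779) [heading=315, draw]
Final: pos=(24.879,-14.779), heading=315, 8 segment(s) drawn

Segment endpoints: x in {0, 4.514, 8.1, 8.332, 10.1, 11.938, 19.787, 21.202, 24.879}, y in {-14.779, -11.102, -9.687, -1.838, 0, 1.768, 5.586}
xmin=0, ymin=-14.779, xmax=24.879, ymax=5.586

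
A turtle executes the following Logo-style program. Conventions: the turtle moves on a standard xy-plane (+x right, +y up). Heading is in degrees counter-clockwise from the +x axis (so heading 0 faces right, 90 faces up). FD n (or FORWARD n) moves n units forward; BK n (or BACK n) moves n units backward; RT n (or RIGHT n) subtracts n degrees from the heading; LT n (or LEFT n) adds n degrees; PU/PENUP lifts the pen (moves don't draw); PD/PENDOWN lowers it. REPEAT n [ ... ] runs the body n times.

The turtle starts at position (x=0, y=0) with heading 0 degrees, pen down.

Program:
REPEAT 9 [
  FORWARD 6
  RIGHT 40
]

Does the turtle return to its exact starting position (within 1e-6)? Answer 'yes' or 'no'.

Executing turtle program step by step:
Start: pos=(0,0), heading=0, pen down
REPEAT 9 [
  -- iteration 1/9 --
  FD 6: (0,0) -> (6,0) [heading=0, draw]
  RT 40: heading 0 -> 320
  -- iteration 2/9 --
  FD 6: (6,0) -> (10.596,-3.857) [heading=320, draw]
  RT 40: heading 320 -> 280
  -- iteration 3/9 --
  FD 6: (10.596,-3.857) -> (11.638,-9.766) [heading=280, draw]
  RT 40: heading 280 -> 240
  -- iteration 4/9 --
  FD 6: (11.638,-9.766) -> (8.638,-14.962) [heading=240, draw]
  RT 40: heading 240 -> 200
  -- iteration 5/9 --
  FD 6: (8.638,-14.962) -> (3,-17.014) [heading=200, draw]
  RT 40: heading 200 -> 160
  -- iteration 6/9 --
  FD 6: (3,-17.014) -> (-2.638,-14.962) [heading=160, draw]
  RT 40: heading 160 -> 120
  -- iteration 7/9 --
  FD 6: (-2.638,-14.962) -> (-5.638,-9.766) [heading=120, draw]
  RT 40: heading 120 -> 80
  -- iteration 8/9 --
  FD 6: (-5.638,-9.766) -> (-4.596,-3.857) [heading=80, draw]
  RT 40: heading 80 -> 40
  -- iteration 9/9 --
  FD 6: (-4.596,-3.857) -> (0,0) [heading=40, draw]
  RT 40: heading 40 -> 0
]
Final: pos=(0,0), heading=0, 9 segment(s) drawn

Start position: (0, 0)
Final position: (0, 0)
Distance = 0; < 1e-6 -> CLOSED

Answer: yes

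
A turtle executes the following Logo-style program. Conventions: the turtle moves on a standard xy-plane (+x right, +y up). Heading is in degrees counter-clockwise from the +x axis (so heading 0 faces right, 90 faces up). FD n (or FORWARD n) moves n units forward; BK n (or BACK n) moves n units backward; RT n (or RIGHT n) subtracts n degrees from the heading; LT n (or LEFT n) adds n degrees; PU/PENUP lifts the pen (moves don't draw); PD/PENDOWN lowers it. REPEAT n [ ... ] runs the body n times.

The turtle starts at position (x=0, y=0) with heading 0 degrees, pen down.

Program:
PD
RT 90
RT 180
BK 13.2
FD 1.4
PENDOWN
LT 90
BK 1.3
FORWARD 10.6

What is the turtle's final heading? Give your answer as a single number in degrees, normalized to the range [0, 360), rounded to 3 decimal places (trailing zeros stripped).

Answer: 180

Derivation:
Executing turtle program step by step:
Start: pos=(0,0), heading=0, pen down
PD: pen down
RT 90: heading 0 -> 270
RT 180: heading 270 -> 90
BK 13.2: (0,0) -> (0,-13.2) [heading=90, draw]
FD 1.4: (0,-13.2) -> (0,-11.8) [heading=90, draw]
PD: pen down
LT 90: heading 90 -> 180
BK 1.3: (0,-11.8) -> (1.3,-11.8) [heading=180, draw]
FD 10.6: (1.3,-11.8) -> (-9.3,-11.8) [heading=180, draw]
Final: pos=(-9.3,-11.8), heading=180, 4 segment(s) drawn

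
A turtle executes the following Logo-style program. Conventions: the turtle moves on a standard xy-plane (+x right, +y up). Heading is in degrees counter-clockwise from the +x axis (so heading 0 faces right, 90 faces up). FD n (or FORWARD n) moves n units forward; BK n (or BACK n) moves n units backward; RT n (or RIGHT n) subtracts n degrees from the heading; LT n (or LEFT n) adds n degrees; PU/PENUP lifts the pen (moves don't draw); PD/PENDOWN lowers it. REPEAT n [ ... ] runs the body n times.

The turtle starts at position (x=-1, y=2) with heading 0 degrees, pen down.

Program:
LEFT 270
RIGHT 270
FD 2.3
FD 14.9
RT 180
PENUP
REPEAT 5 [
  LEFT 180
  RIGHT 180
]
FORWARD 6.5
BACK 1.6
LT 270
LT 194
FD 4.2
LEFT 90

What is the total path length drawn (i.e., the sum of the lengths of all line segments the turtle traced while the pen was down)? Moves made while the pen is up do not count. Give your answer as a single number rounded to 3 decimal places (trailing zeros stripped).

Executing turtle program step by step:
Start: pos=(-1,2), heading=0, pen down
LT 270: heading 0 -> 270
RT 270: heading 270 -> 0
FD 2.3: (-1,2) -> (1.3,2) [heading=0, draw]
FD 14.9: (1.3,2) -> (16.2,2) [heading=0, draw]
RT 180: heading 0 -> 180
PU: pen up
REPEAT 5 [
  -- iteration 1/5 --
  LT 180: heading 180 -> 0
  RT 180: heading 0 -> 180
  -- iteration 2/5 --
  LT 180: heading 180 -> 0
  RT 180: heading 0 -> 180
  -- iteration 3/5 --
  LT 180: heading 180 -> 0
  RT 180: heading 0 -> 180
  -- iteration 4/5 --
  LT 180: heading 180 -> 0
  RT 180: heading 0 -> 180
  -- iteration 5/5 --
  LT 180: heading 180 -> 0
  RT 180: heading 0 -> 180
]
FD 6.5: (16.2,2) -> (9.7,2) [heading=180, move]
BK 1.6: (9.7,2) -> (11.3,2) [heading=180, move]
LT 270: heading 180 -> 90
LT 194: heading 90 -> 284
FD 4.2: (11.3,2) -> (12.316,-2.075) [heading=284, move]
LT 90: heading 284 -> 14
Final: pos=(12.316,-2.075), heading=14, 2 segment(s) drawn

Segment lengths:
  seg 1: (-1,2) -> (1.3,2), length = 2.3
  seg 2: (1.3,2) -> (16.2,2), length = 14.9
Total = 17.2

Answer: 17.2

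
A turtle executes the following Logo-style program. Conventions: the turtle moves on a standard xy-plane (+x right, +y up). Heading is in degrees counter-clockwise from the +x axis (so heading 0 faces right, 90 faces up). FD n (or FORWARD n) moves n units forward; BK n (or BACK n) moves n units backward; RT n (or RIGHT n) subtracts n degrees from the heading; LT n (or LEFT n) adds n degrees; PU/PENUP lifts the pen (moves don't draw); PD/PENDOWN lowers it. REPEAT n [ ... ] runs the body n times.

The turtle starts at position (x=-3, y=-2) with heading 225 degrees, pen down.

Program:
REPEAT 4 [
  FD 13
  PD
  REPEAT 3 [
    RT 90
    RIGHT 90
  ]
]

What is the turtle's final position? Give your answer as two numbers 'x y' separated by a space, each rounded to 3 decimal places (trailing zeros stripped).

Executing turtle program step by step:
Start: pos=(-3,-2), heading=225, pen down
REPEAT 4 [
  -- iteration 1/4 --
  FD 13: (-3,-2) -> (-12.192,-11.192) [heading=225, draw]
  PD: pen down
  REPEAT 3 [
    -- iteration 1/3 --
    RT 90: heading 225 -> 135
    RT 90: heading 135 -> 45
    -- iteration 2/3 --
    RT 90: heading 45 -> 315
    RT 90: heading 315 -> 225
    -- iteration 3/3 --
    RT 90: heading 225 -> 135
    RT 90: heading 135 -> 45
  ]
  -- iteration 2/4 --
  FD 13: (-12.192,-11.192) -> (-3,-2) [heading=45, draw]
  PD: pen down
  REPEAT 3 [
    -- iteration 1/3 --
    RT 90: heading 45 -> 315
    RT 90: heading 315 -> 225
    -- iteration 2/3 --
    RT 90: heading 225 -> 135
    RT 90: heading 135 -> 45
    -- iteration 3/3 --
    RT 90: heading 45 -> 315
    RT 90: heading 315 -> 225
  ]
  -- iteration 3/4 --
  FD 13: (-3,-2) -> (-12.192,-11.192) [heading=225, draw]
  PD: pen down
  REPEAT 3 [
    -- iteration 1/3 --
    RT 90: heading 225 -> 135
    RT 90: heading 135 -> 45
    -- iteration 2/3 --
    RT 90: heading 45 -> 315
    RT 90: heading 315 -> 225
    -- iteration 3/3 --
    RT 90: heading 225 -> 135
    RT 90: heading 135 -> 45
  ]
  -- iteration 4/4 --
  FD 13: (-12.192,-11.192) -> (-3,-2) [heading=45, draw]
  PD: pen down
  REPEAT 3 [
    -- iteration 1/3 --
    RT 90: heading 45 -> 315
    RT 90: heading 315 -> 225
    -- iteration 2/3 --
    RT 90: heading 225 -> 135
    RT 90: heading 135 -> 45
    -- iteration 3/3 --
    RT 90: heading 45 -> 315
    RT 90: heading 315 -> 225
  ]
]
Final: pos=(-3,-2), heading=225, 4 segment(s) drawn

Answer: -3 -2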